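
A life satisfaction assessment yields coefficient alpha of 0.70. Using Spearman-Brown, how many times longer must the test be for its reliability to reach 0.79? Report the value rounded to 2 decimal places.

Rearranging the Spearman-Brown formula for n,
n = r*(1 − r) / [ r (1 − r*) ]
n = [0.79 × 0.30] / [0.70 × 0.21]
n = 0.2370 / 0.1470 ≈ 1.6122

1.61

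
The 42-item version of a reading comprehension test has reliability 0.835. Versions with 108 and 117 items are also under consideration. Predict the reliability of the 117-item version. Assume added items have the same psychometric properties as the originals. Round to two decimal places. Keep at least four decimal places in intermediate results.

0.93

Only the ratio of lengths matters: n = 117/42 = 2.7857
r_{117} = n·r / (1 + (n − 1)·r) = 2.3261 / 2.4911 ≈ 0.9338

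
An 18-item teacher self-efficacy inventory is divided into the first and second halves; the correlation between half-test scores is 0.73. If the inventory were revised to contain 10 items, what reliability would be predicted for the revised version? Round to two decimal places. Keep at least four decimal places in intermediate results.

First correct the split-half correlation to full-test reliability: r_full = 2 × 0.73 / (1 + 0.73) ≈ 0.8439
Length factor from 18 to 10 items: n = 10/18 = 0.5556
r_new = n·r_full / (1 + (n − 1)·r_full) = 0.4689 / 0.6250 ≈ 0.7502

0.75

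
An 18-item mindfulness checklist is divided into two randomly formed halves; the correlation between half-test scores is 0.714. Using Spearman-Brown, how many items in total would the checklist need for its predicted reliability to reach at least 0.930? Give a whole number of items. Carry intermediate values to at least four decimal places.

48

Corrected full-test reliability: r_full = 2 × 0.714 / (1 + 0.714) ≈ 0.8331
Solve Spearman-Brown for n: n = 0.930(1 − 0.8331) / [0.8331(1 − 0.930)] = 2.6616
Items = 2.6616 × 18 ≈ 47.91 → 48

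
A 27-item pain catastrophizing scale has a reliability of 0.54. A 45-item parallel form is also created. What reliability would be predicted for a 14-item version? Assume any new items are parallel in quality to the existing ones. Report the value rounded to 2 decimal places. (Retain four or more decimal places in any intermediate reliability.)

0.38

The 45-item form is not needed; work directly from the 27-item form with n = 14/27 = 0.5185.
r_{14} = n·r / (1 + (n − 1)·r) = 0.2800 / 0.7400 ≈ 0.3784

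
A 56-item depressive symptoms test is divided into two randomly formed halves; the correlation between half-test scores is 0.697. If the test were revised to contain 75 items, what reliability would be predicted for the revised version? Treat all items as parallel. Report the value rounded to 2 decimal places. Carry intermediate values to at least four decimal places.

0.86

Full-test reliability from the split-half r: r_full = 2(0.697)/(1 + 0.697) = 0.8214
Length factor from 56 to 75 items: n = 75/56 = 1.3393
r_new = n·r_full / (1 + (n − 1)·r_full) = 1.1001 / 1.2787 ≈ 0.8603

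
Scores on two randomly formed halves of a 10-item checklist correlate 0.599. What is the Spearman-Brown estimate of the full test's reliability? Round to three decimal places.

The full test is twice the length of either half (n = 2).
r_full = 2r_hh / (1 + r_hh) = 2 × 0.599 / (1 + 0.599)
       = 1.1980 / 1.5990 = 0.7492

0.749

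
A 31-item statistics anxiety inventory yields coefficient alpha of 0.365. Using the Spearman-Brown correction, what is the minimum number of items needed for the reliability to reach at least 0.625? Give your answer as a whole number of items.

90

n = 0.625(1 − 0.365) / [0.365(1 − 0.625)]
n = 0.396875 / 0.136875 ≈ 2.8995
Items needed = n × 31 = 2.8995 × 31 ≈ 89.88 → round up to 90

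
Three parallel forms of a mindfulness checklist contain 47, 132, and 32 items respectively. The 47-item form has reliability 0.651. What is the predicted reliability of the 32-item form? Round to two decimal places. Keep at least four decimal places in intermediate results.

0.56

Only the ratio of lengths matters: n = 32/47 = 0.6809
r_{32} = n·r / (1 + (n − 1)·r) = 0.4433 / 0.7923 ≈ 0.5595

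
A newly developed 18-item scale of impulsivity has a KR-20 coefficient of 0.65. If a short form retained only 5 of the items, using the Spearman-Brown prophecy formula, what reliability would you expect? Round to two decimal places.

Length ratio n = 5/18 = 0.2778
Apply the Spearman-Brown prophecy formula, r' = nr / [1 + (n − 1)r]:
r_new = (0.2778 × 0.65) / (1 + (0.2778 − 1) × 0.65)
     = 0.1806 / 0.5306 = 0.3404

0.34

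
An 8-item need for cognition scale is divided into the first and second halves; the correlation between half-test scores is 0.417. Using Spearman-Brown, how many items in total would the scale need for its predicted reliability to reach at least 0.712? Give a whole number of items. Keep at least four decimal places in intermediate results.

Corrected full-test reliability: r_full = 2 × 0.417 / (1 + 0.417) ≈ 0.5886
Solve Spearman-Brown for n: n = 0.712(1 − 0.5886) / [0.5886(1 − 0.712)] = 1.7280
Required items = 1.7280 × 8 = 13.82, so 14 items.

14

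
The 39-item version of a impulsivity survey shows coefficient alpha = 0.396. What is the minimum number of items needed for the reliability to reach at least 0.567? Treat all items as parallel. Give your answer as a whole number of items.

Spearman-Brown solved for the length factor n:
n = r*(1 − r) / [ r (1 − r*) ]
n = [0.567 × 0.604] / [0.396 × 0.433]
n = 0.342468 / 0.171468 ≈ 1.9973
1.9973 × 39 = 77.89 → 78 items

78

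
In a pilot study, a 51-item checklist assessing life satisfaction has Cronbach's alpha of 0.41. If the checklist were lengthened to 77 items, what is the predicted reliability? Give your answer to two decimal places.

Length ratio n = 77/51 = 1.5098
Apply the Spearman-Brown prophecy formula, r' = nr / [1 + (n − 1)r]:
r_new = 1.5098·0.41 / [1 + (1.5098 − 1)·0.41]
r_new = 0.6190 / 1.2090 ≈ 0.5120

0.51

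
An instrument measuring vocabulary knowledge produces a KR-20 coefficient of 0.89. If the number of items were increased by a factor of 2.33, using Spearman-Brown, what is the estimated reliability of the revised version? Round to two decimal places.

0.95

r_new = 2.33·0.89 / [1 + (2.33 − 1)·0.89]
     = 2.0737 / 2.1837 = 0.9496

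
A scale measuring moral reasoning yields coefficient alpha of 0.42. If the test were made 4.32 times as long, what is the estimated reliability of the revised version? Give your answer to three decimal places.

0.758

r_new = (4.32 × 0.42) / (1 + (4.32 − 1) × 0.42)
     = 1.8144 / 2.3944 = 0.7578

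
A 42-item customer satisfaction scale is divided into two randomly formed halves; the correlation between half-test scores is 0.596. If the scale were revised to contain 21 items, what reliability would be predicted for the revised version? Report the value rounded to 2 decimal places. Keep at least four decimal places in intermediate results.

First correct the split-half correlation to full-test reliability: r_full = 2 × 0.596 / (1 + 0.596) ≈ 0.7469
Then adjust to 21 items: n = 21/42 = 0.5000
r_new = n·r_full / (1 + (n − 1)·r_full) = 0.3735 / 0.6265 ≈ 0.5962

0.60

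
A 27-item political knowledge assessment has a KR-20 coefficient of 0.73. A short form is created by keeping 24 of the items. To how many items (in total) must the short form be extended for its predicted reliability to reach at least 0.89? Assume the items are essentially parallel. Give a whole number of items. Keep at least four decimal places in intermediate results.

81

Short-form reliability: n = 24/27 = 0.8889; r_24 = n·r/(1+(n−1)r) ≈ 0.7062
Length factor from the short form to reach 0.89: n' = 0.89(1 − 0.7062) / [0.7062(1 − 0.89)] ≈ 3.3661
Items = 3.3661 × 24 ≈ 80.79 → 81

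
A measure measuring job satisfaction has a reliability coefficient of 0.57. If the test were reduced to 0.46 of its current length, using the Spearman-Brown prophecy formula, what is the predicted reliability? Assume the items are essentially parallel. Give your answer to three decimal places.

By Spearman-Brown, r_new = n r / (1 + (n − 1) r).
r_new = 0.46·0.57 / [1 + (0.46 − 1)·0.57]
r_new = 0.2622 / 0.6922 ≈ 0.3788

0.379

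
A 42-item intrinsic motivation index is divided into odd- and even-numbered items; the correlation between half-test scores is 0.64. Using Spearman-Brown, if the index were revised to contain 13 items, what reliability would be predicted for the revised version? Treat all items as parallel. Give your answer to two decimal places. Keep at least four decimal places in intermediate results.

0.52

First correct the split-half correlation to full-test reliability: r_full = 2 × 0.64 / (1 + 0.64) ≈ 0.7805
Length factor from 42 to 13 items: n = 13/42 = 0.3095
r_new = n·r_full / (1 + (n − 1)·r_full) = 0.2416 / 0.4611 ≈ 0.5240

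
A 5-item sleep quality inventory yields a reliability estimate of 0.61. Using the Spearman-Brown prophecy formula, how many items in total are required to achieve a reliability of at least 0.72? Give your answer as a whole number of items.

Spearman-Brown solved for the length factor n:
n = r*(1 − r) / [ r (1 − r*) ]
n = [0.72 × 0.39] / [0.61 × 0.28]
  = 0.2808 / 0.1708 = 1.6440
1.6440 × 5 = 8.22 → 9 items

9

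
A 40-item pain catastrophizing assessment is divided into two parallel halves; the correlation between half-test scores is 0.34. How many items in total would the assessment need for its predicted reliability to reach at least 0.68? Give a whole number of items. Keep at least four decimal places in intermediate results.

r_full = 2(0.34)/(1 + 0.34) = 0.5075
Solve Spearman-Brown for n: n = 0.68(1 − 0.5075) / [0.5075(1 − 0.68)] = 2.0622
Required items = 2.0622 × 40 = 82.49, so 83 items.

83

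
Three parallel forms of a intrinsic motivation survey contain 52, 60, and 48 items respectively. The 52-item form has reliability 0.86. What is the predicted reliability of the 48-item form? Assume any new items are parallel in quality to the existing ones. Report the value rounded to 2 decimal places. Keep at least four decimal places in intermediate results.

Only the ratio of lengths matters: n = 48/52 = 0.9231
r_{48} = n·r / (1 + (n − 1)·r) = 0.7939 / 0.9339 ≈ 0.8501

0.85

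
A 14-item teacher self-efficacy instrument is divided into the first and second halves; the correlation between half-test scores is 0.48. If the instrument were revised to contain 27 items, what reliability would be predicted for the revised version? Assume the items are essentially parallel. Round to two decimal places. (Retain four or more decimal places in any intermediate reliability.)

0.78

Spearman-Brown correction (n = 2): r_full = 2·0.48/(1 + 0.48) = 0.6486
Length factor from 14 to 27 items: n = 27/14 = 1.9286
r_new = n·r_full / (1 + (n − 1)·r_full) = 1.2509 / 1.6023 ≈ 0.7807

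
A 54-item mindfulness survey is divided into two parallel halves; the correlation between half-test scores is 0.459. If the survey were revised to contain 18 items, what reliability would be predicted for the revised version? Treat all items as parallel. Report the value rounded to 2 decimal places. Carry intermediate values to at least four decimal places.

First correct the split-half correlation to full-test reliability: r_full = 2 × 0.459 / (1 + 0.459) ≈ 0.6292
Length factor from 54 to 18 items: n = 18/54 = 0.3333
r_new = n·r_full / (1 + (n − 1)·r_full) = 0.2097 / 0.5805 ≈ 0.3612

0.36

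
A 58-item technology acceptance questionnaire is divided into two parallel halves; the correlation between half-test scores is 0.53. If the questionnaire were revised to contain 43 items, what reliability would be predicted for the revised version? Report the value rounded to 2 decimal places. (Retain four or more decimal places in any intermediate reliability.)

0.63

Spearman-Brown correction (n = 2): r_full = 2·0.53/(1 + 0.53) = 0.6928
Length factor from 58 to 43 items: n = 43/58 = 0.7414
r_new = n·r_full / (1 + (n − 1)·r_full) = 0.5136 / 0.8208 ≈ 0.6257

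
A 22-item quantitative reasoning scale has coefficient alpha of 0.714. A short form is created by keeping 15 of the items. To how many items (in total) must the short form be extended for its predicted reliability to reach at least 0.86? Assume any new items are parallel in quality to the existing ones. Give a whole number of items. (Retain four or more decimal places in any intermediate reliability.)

First, r for the 15-item form: n = 15/22 = 0.6818, so r_15 = 0.6818·0.714/(1 + (0.6818 − 1)·0.714) = 0.6299
Length factor from the short form to reach 0.86: n' = 0.86(1 − 0.6299) / [0.6299(1 − 0.86)] ≈ 3.6093
Items = 3.6093 × 15 ≈ 54.14 → 55

55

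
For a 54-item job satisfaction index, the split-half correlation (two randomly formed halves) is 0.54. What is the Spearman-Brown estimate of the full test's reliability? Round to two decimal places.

0.70

r_full = 2(0.54) / (1 + 0.54)
       = 1.0800 / 1.5400 = 0.7013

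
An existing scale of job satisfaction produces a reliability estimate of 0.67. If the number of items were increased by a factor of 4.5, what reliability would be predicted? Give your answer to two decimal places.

Spearman-Brown: r_new = n·r / (1 + (n − 1)·r)
r_new = 4.5·0.67 / [1 + (4.5 − 1)·0.67]
     = 3.0150 / 3.3450 = 0.9013

0.90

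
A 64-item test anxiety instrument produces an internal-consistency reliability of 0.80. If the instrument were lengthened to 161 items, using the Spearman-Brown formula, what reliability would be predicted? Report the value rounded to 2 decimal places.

n = 161/64 = 2.5156
r_new = 2.5156·0.80 / [1 + (2.5156 − 1)·0.80]
     = 2.0125 / 2.2125 = 0.9096

0.91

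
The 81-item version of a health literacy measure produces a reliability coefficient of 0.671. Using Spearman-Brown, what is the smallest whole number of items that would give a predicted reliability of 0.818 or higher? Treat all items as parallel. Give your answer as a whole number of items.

179

n = 0.818 × (1 − 0.671) / [ 0.671 × (1 − 0.818) ]
n = 0.269122 / 0.122122 ≈ 2.2037
2.2037 × 81 = 178.50 → 179 items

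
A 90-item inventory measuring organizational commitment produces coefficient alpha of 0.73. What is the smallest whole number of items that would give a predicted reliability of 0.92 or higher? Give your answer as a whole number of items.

Spearman-Brown solved for the length factor n:
n = r*(1 − r) / [ r (1 − r*) ]
n = [0.92 × 0.27] / [0.73 × 0.08]
n = 0.2484 / 0.0584 ≈ 4.2534
So the test needs 4.2534 × 90 ≈ 382.81 items; rounding up, 383.

383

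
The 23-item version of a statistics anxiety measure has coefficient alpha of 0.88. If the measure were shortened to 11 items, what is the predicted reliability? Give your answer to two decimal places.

The new length is 11/23 = 0.4783 times the old.
r_new = 0.4783·0.88 / [1 + (0.4783 − 1)·0.88]
     = 0.4209 / 0.5409 = 0.7781

0.78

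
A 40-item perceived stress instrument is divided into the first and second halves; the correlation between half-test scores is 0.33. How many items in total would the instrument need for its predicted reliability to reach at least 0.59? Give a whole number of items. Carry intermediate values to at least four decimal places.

59

Corrected full-test reliability: r_full = 2 × 0.33 / (1 + 0.33) ≈ 0.4962
Solve Spearman-Brown for n: n = 0.59(1 − 0.4962) / [0.4962(1 − 0.59)] = 1.4611
Required items = 1.4611 × 40 = 58.44, so 59 items.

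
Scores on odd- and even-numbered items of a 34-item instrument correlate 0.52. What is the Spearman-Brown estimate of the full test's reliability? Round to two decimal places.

0.68

r_full = 2r_hh / (1 + r_hh) = 2 × 0.52 / (1 + 0.52)
r_full = 1.0400 / 1.5200 ≈ 0.6842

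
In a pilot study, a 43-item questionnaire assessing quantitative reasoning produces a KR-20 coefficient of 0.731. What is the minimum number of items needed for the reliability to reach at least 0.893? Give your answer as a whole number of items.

n = 0.893(1 − 0.731) / [0.731(1 − 0.893)]
n = 0.240217 / 0.078217 ≈ 3.0712
Items needed = n × 43 = 3.0712 × 43 ≈ 132.06 → round up to 133

133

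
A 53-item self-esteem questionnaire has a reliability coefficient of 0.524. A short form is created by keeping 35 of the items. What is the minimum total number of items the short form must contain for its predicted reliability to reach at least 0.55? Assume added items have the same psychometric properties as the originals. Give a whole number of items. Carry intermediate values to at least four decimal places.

59

Short-form reliability: n = 35/53 = 0.6604; r_35 = n·r/(1+(n−1)r) ≈ 0.4210
Then solve for n' with r_old = 0.4210, r_target = 0.55: n' = 0.55(1 − 0.4210)/[0.4210(1 − 0.55)] = 1.6809
Items = 1.6809 × 35 ≈ 58.83 → 59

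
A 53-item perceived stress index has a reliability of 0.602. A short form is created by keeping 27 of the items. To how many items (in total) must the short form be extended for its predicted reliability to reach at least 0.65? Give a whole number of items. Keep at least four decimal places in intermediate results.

66

First, r for the 27-item form: n = 27/53 = 0.5094, so r_27 = 0.5094·0.602/(1 + (0.5094 − 1)·0.602) = 0.4352
Then solve for n' with r_old = 0.4352, r_target = 0.65: n' = 0.65(1 − 0.4352)/[0.4352(1 − 0.65)] = 2.4102
Items = 2.4102 × 27 ≈ 65.08 → 66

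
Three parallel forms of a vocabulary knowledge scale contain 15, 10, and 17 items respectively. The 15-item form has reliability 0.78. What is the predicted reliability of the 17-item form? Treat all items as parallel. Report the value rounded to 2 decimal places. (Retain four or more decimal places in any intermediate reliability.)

0.80

Only the ratio of lengths matters: n = 17/15 = 1.1333
r_{17} = n·r / (1 + (n − 1)·r) = 0.8840 / 1.1040 ≈ 0.8007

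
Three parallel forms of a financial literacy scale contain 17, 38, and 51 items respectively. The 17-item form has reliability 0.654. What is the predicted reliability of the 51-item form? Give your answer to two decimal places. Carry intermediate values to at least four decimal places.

0.85

The 38-item form is not needed; work directly from the 17-item form with n = 51/17 = 3.0000.
r_{51} = n·r / (1 + (n − 1)·r) = 1.9620 / 2.3080 ≈ 0.8501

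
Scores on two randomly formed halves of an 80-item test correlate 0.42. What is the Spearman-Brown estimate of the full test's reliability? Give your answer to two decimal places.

0.59

r_full = 2(0.42) / (1 + 0.42)
r_full = 0.8400 / 1.4200 ≈ 0.5915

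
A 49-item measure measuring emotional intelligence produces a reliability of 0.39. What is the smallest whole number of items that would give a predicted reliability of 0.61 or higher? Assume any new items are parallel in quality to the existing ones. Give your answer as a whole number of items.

Rearranging the Spearman-Brown formula for n,
n = r*(1 − r) / [ r (1 − r*) ]
n = 0.61 × (1 − 0.39) / [ 0.39 × (1 − 0.61) ]
  = 0.3721 / 0.1521 = 2.4464
So the test needs 2.4464 × 49 ≈ 119.87 items; rounding up, 120.

120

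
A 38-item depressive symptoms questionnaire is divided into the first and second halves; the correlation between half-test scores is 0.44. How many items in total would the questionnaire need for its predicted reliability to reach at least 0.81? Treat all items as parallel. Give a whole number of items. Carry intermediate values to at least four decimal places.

r_full = 2(0.44)/(1 + 0.44) = 0.6111
Solve Spearman-Brown for n: n = 0.81(1 − 0.6111) / [0.6111(1 − 0.81)] = 2.7130
Required items = 2.7130 × 38 = 103.09, so 104 items.

104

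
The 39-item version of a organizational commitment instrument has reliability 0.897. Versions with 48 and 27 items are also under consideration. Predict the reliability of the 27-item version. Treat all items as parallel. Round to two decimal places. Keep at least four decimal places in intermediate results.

0.86

Only the ratio of lengths matters: n = 27/39 = 0.6923
r_{27} = n·r / (1 + (n − 1)·r) = 0.6210 / 0.7240 ≈ 0.8577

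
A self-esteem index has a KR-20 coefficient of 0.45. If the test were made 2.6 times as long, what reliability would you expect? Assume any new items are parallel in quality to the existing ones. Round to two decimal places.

0.68

r_new = 2.6·0.45 / [1 + (2.6 − 1)·0.45]
     = 1.1700 / 1.7200 = 0.6802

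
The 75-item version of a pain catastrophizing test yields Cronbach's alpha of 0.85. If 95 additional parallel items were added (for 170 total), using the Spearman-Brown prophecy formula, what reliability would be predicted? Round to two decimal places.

0.93

Length ratio n = 170/75 = 2.2667
r_new = (2.2667 × 0.85) / (1 + (2.2667 − 1) × 0.85)
r_new = 1.9267 / 2.0767 ≈ 0.9278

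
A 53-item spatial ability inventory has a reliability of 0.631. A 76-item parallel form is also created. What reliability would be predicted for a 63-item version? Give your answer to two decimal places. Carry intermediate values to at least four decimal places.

0.67

Only the ratio of lengths matters: n = 63/53 = 1.1887
r_{63} = n·r / (1 + (n − 1)·r) = 0.7501 / 1.1191 ≈ 0.6703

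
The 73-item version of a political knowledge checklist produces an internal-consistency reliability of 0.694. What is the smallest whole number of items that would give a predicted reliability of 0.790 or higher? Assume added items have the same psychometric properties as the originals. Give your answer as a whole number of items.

n = 0.790 × (1 − 0.694) / [ 0.694 × (1 − 0.790) ]
n = 0.241740 / 0.145740 ≈ 1.6587
So the test needs 1.6587 × 73 ≈ 121.09 items; rounding up, 122.

122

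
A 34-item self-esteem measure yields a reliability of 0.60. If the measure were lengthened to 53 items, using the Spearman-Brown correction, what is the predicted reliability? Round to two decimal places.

n = 53/34 = 1.5588
r_new = 1.5588·0.60 / [1 + (1.5588 − 1)·0.60]
r_new = 0.9353 / 1.3353 ≈ 0.7004

0.70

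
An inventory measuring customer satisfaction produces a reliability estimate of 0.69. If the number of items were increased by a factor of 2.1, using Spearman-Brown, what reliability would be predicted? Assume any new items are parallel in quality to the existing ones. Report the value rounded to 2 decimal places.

0.82

Apply the Spearman-Brown prophecy formula, r' = nr / [1 + (n − 1)r]:
r_new = 2.1·0.69 / [1 + (2.1 − 1)·0.69]
r_new = 1.4490 / 1.7590 ≈ 0.8238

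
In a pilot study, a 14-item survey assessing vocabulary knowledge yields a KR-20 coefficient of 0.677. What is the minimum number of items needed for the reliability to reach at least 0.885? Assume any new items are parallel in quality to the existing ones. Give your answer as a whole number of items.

52

n = 0.885(1 − 0.677) / [0.677(1 − 0.885)]
n = 0.285855 / 0.077855 ≈ 3.6716
So the test needs 3.6716 × 14 ≈ 51.40 items; rounding up, 52.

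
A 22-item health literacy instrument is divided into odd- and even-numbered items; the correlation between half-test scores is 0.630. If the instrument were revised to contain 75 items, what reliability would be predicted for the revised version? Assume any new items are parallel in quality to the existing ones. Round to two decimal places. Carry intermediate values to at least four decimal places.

Full-test reliability from the split-half r: r_full = 2(0.630)/(1 + 0.630) = 0.7730
Length factor from 22 to 75 items: n = 75/22 = 3.4091
r_new = n·r_full / (1 + (n − 1)·r_full) = 2.6352 / 2.8622 ≈ 0.9207

0.92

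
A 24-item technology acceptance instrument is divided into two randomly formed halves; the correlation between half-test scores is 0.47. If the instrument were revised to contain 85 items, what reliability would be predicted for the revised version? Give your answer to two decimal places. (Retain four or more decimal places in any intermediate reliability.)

Spearman-Brown correction (n = 2): r_full = 2·0.47/(1 + 0.47) = 0.6395
Length factor from 24 to 85 items: n = 85/24 = 3.5417
r_new = n·r_full / (1 + (n − 1)·r_full) = 2.2649 / 2.6254 ≈ 0.8627

0.86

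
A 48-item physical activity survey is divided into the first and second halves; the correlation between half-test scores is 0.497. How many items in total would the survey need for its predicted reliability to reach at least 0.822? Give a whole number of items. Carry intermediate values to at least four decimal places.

113

r_full = 2(0.497)/(1 + 0.497) = 0.6640
Solve Spearman-Brown for n: n = 0.822(1 − 0.6640) / [0.6640(1 − 0.822)] = 2.3368
Required items = 2.3368 × 48 = 112.17, so 113 items.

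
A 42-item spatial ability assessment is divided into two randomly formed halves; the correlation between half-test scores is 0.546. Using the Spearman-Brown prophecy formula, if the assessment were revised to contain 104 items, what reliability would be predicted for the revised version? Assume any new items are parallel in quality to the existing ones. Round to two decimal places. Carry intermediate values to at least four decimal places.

First correct the split-half correlation to full-test reliability: r_full = 2 × 0.546 / (1 + 0.546) ≈ 0.7063
Length factor from 42 to 104 items: n = 104/42 = 2.4762
r_new = n·r_full / (1 + (n − 1)·r_full) = 1.7489 / 2.0426 ≈ 0.8562

0.86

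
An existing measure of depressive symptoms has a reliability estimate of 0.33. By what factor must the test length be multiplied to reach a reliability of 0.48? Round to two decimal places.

Spearman-Brown solved for the length factor n:
n = r*(1 − r) / [ r (1 − r*) ]
n = [0.48 × 0.67] / [0.33 × 0.52]
  = 0.3216 / 0.1716 = 1.8741

1.87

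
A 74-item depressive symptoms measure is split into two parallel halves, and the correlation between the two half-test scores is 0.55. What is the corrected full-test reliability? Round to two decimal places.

0.71

Apply the Spearman-Brown correction with n = 2:
r_full = 2r_hh / (1 + r_hh) = 2 × 0.55 / (1 + 0.55)
r_full = 1.1000 / 1.5500 ≈ 0.7097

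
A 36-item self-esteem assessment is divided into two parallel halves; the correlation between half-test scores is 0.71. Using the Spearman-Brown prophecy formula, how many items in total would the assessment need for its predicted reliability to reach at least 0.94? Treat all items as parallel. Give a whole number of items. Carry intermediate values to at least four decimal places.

116

Corrected full-test reliability: r_full = 2 × 0.71 / (1 + 0.71) ≈ 0.8304
n = r_tgt(1 − r_full) / [r_full(1 − r_tgt)] = 0.94 × 0.1696 / (0.8304 × 0.06) ≈ 3.1997
Required items = 3.1997 × 36 = 115.19, so 116 items.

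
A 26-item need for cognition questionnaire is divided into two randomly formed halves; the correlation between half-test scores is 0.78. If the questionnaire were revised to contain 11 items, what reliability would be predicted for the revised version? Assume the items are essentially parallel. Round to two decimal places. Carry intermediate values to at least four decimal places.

Spearman-Brown correction (n = 2): r_full = 2·0.78/(1 + 0.78) = 0.8764
Length factor from 26 to 11 items: n = 11/26 = 0.4231
r_new = n·r_full / (1 + (n − 1)·r_full) = 0.3708 / 0.4944 ≈ 0.7500

0.75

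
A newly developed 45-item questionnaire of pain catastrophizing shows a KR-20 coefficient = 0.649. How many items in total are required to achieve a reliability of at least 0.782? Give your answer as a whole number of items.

n = 0.782 × (1 − 0.649) / [ 0.649 × (1 − 0.782) ]
  = 0.274482 / 0.141482 = 1.9400
1.9400 × 45 = 87.30 → 88 items

88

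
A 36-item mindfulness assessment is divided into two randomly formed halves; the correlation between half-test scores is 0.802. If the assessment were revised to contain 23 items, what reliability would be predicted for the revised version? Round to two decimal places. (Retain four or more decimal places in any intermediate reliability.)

First correct the split-half correlation to full-test reliability: r_full = 2 × 0.802 / (1 + 0.802) ≈ 0.8901
Then adjust to 23 items: n = 23/36 = 0.6389
r_new = n·r_full / (1 + (n − 1)·r_full) = 0.5687 / 0.6786 ≈ 0.8380

0.84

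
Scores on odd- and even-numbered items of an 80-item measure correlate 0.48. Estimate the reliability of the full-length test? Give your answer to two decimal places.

Apply the Spearman-Brown correction with n = 2:
r_full = 2(0.48) / (1 + 0.48)
       = 0.9600 / 1.4800 = 0.6486

0.65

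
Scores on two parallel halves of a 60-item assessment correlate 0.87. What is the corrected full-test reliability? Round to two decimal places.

Each half is half the length of the full test, so the full test is n = 2 times a half.
r_full = 2(0.87) / (1 + 0.87)
r_full = 1.7400 / 1.8700 ≈ 0.9305

0.93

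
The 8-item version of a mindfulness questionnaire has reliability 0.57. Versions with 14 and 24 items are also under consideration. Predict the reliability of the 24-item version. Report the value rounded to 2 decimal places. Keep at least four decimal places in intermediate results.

Only the ratio of lengths matters: n = 24/8 = 3.0000
r_{24} = n·r / (1 + (n − 1)·r) = 1.7100 / 2.1400 ≈ 0.7991

0.80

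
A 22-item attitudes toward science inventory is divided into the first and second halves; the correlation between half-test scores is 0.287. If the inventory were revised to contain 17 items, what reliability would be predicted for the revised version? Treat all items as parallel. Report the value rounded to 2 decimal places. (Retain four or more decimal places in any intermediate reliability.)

First correct the split-half correlation to full-test reliability: r_full = 2 × 0.287 / (1 + 0.287) ≈ 0.4460
Then adjust to 17 items: n = 17/22 = 0.7727
r_new = n·r_full / (1 + (n − 1)·r_full) = 0.3446 / 0.8986 ≈ 0.3835

0.38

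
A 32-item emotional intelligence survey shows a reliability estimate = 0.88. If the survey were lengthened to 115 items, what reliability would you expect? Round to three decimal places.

n = 115/32 = 3.5938
Apply the Spearman-Brown prophecy formula, r' = nr / [1 + (n − 1)r]:
r_new = (3.5938 × 0.88) / (1 + (3.5938 − 1) × 0.88)
r_new = 3.1625 / 3.2825 ≈ 0.9634

0.963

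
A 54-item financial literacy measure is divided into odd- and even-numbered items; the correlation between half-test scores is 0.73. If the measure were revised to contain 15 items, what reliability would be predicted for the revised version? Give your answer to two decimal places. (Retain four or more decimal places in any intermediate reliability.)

Full-test reliability from the split-half r: r_full = 2(0.73)/(1 + 0.73) = 0.8439
Length factor from 54 to 15 items: n = 15/54 = 0.2778
r_new = n·r_full / (1 + (n − 1)·r_full) = 0.2344 / 0.3905 ≈ 0.6003

0.60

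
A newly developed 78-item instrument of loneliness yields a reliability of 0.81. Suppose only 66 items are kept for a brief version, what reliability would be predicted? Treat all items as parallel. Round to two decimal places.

The new length is 66/78 = 0.8462 times the old.
By Spearman-Brown, r_new = n r / (1 + (n − 1) r).
r_new = 0.8462·0.81 / [1 + (0.8462 − 1)·0.81]
r_new = 0.6854 / 0.8754 ≈ 0.7830

0.78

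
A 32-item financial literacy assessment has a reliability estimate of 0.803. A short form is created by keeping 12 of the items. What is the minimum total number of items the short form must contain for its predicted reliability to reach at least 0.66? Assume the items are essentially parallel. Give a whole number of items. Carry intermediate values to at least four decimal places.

16

First, r for the 12-item form: n = 12/32 = 0.3750, so r_12 = 0.3750·0.803/(1 + (0.3750 − 1)·0.803) = 0.6045
Length factor from the short form to reach 0.66: n' = 0.66(1 − 0.6045) / [0.6045(1 − 0.66)] ≈ 1.2700
Items = 1.2700 × 12 ≈ 15.24 → 16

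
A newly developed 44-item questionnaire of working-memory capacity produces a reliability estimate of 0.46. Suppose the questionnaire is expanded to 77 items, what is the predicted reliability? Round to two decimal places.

0.60

The new length is 77/44 = 1.75 times the old.
By Spearman-Brown, r_new = n r / (1 + (n − 1) r).
r_new = (1.75 × 0.46) / (1 + (1.75 − 1) × 0.46)
     = 0.8050 / 1.3450 = 0.5985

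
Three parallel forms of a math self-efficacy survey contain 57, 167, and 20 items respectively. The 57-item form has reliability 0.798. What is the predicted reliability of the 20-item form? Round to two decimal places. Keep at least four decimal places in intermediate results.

Only the ratio of lengths matters: n = 20/57 = 0.3509
r_{20} = n·r / (1 + (n − 1)·r) = 0.2800 / 0.4820 ≈ 0.5809

0.58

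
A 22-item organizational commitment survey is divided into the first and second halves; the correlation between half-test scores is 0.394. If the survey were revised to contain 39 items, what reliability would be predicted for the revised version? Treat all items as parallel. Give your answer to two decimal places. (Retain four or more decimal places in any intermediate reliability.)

0.70

First correct the split-half correlation to full-test reliability: r_full = 2 × 0.394 / (1 + 0.394) ≈ 0.5653
Length factor from 22 to 39 items: n = 39/22 = 1.7727
r_new = n·r_full / (1 + (n − 1)·r_full) = 1.0021 / 1.4368 ≈ 0.6975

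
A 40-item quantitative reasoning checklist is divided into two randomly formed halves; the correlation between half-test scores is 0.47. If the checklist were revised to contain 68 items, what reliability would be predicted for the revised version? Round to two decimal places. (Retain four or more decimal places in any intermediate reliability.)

Full-test reliability from the split-half r: r_full = 2(0.47)/(1 + 0.47) = 0.6395
Then adjust to 68 items: n = 68/40 = 1.7000
r_new = n·r_full / (1 + (n − 1)·r_full) = 1.0871 / 1.4476 ≈ 0.7510

0.75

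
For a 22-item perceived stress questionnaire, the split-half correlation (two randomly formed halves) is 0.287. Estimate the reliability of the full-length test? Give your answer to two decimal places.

0.45

Apply the Spearman-Brown correction with n = 2:
r_full = 2r_hh / (1 + r_hh) = 2 × 0.287 / (1 + 0.287)
r_full = 0.5740 / 1.2870 ≈ 0.4460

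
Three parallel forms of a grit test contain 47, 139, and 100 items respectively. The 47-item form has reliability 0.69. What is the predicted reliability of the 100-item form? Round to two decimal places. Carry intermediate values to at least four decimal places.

0.83

The 139-item form is not needed; work directly from the 47-item form with n = 100/47 = 2.1277.
r_{100} = n·r / (1 + (n − 1)·r) = 1.4681 / 1.7781 ≈ 0.8257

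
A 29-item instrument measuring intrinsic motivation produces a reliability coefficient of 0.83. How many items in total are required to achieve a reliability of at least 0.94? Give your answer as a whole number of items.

94

n = 0.94(1 − 0.83) / [0.83(1 − 0.94)]
  = 0.1598 / 0.0498 = 3.2088
3.2088 × 29 = 93.06 → 94 items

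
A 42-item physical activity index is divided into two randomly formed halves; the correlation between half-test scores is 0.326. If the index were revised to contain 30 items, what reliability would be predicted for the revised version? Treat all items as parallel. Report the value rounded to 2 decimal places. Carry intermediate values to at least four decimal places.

0.41

First correct the split-half correlation to full-test reliability: r_full = 2 × 0.326 / (1 + 0.326) ≈ 0.4917
Length factor from 42 to 30 items: n = 30/42 = 0.7143
r_new = n·r_full / (1 + (n − 1)·r_full) = 0.3512 / 0.8595 ≈ 0.4086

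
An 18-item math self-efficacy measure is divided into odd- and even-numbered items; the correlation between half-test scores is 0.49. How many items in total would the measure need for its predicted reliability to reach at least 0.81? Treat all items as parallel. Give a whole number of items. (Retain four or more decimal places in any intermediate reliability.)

Corrected full-test reliability: r_full = 2 × 0.49 / (1 + 0.49) ≈ 0.6577
n = r_tgt(1 − r_full) / [r_full(1 − r_tgt)] = 0.81 × 0.3423 / (0.6577 × 0.19) ≈ 2.2188
Items = 2.2188 × 18 ≈ 39.94 → 40

40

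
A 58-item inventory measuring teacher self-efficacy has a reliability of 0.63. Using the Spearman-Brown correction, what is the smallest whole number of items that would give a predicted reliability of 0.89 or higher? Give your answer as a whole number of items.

276

n = [0.89 × 0.37] / [0.63 × 0.11]
n = 0.3293 / 0.0693 ≈ 4.7518
So the test needs 4.7518 × 58 ≈ 275.60 items; rounding up, 276.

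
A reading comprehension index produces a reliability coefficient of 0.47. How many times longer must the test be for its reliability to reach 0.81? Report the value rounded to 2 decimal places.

Invert Spearman-Brown to solve for n:
n = r*(1 − r) / [ r (1 − r*) ]
n = 0.81(1 − 0.47) / [0.47(1 − 0.81)]
  = 0.4293 / 0.0893 = 4.8074

4.81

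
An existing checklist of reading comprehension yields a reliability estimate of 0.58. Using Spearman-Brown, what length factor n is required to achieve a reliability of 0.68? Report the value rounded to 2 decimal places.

n = [0.68 × 0.42] / [0.58 × 0.32]
  = 0.2856 / 0.1856 = 1.5388

1.54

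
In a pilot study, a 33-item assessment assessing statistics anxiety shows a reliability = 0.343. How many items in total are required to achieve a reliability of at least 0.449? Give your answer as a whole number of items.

52

n = 0.449 × (1 − 0.343) / [ 0.343 × (1 − 0.449) ]
n = 0.294993 / 0.188993 ≈ 1.5609
Items needed = n × 33 = 1.5609 × 33 ≈ 51.51 → round up to 52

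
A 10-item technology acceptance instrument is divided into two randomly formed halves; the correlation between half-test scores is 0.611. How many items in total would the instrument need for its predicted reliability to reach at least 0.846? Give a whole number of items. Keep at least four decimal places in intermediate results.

18

r_full = 2(0.611)/(1 + 0.611) = 0.7585
Solve Spearman-Brown for n: n = 0.846(1 − 0.7585) / [0.7585(1 − 0.846)] = 1.7491
Items = 1.7491 × 10 ≈ 17.49 → 18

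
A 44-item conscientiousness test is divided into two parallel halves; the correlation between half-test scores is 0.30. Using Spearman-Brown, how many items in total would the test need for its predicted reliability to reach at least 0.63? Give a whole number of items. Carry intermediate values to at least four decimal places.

r_full = 2(0.30)/(1 + 0.30) = 0.4615
Solve Spearman-Brown for n: n = 0.63(1 − 0.4615) / [0.4615(1 − 0.63)] = 1.9868
Items = 1.9868 × 44 ≈ 87.42 → 88

88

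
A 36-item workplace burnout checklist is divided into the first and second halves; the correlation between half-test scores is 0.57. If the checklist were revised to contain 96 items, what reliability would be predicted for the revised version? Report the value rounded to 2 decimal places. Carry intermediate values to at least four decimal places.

0.88

Full-test reliability from the split-half r: r_full = 2(0.57)/(1 + 0.57) = 0.7261
Then adjust to 96 items: n = 96/36 = 2.6667
r_new = n·r_full / (1 + (n − 1)·r_full) = 1.9363 / 2.2102 ≈ 0.8761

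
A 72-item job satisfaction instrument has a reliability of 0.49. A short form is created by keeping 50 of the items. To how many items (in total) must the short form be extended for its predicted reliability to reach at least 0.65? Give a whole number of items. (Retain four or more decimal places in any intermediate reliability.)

Short-form reliability: n = 50/72 = 0.6944; r_50 = n·r/(1+(n−1)r) ≈ 0.4002
Then solve for n' with r_old = 0.4002, r_target = 0.65: n' = 0.65(1 − 0.4002)/[0.4002(1 − 0.65)] = 2.7834
Items = 2.7834 × 50 ≈ 139.17 → 140

140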